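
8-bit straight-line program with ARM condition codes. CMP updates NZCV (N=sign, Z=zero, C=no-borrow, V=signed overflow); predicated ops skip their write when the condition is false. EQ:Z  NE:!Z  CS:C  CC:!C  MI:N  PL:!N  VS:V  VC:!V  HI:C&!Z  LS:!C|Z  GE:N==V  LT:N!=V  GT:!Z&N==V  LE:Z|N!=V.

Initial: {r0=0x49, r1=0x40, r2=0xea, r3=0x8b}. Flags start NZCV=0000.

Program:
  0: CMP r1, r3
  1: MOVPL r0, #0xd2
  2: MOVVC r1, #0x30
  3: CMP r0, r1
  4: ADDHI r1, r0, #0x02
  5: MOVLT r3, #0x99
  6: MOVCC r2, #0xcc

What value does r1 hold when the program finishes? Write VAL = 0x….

0: ✓ CMP  NZCV=1001
1: · MOVPL
2: · MOVVC
3: ✓ CMP  NZCV=0010
4: ✓ ADDHI  r1←0x4b
5: · MOVLT
6: · MOVCC

VAL = 0x4b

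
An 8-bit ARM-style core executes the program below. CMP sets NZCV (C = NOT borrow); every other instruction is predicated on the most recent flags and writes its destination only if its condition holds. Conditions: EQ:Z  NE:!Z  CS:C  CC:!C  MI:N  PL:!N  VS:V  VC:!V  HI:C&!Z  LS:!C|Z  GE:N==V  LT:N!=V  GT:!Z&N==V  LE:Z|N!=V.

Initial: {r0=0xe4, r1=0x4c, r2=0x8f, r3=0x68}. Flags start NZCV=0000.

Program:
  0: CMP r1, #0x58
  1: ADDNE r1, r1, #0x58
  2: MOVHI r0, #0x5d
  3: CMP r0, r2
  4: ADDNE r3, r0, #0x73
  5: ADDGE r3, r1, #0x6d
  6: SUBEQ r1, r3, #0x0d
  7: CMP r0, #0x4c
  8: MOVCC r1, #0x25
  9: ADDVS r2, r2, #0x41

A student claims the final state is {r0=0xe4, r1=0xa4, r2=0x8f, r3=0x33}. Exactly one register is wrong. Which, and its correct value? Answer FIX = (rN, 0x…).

FIX = (r3, 0x11)

0: ✓ CMP  NZCV=1000
1: ✓ ADDNE  r1←0xa4
2: · MOVHI
3: ✓ CMP  NZCV=0010
4: ✓ ADDNE  r3←0x57
5: ✓ ADDGE  r3←0x11
6: · SUBEQ
7: ✓ CMP  NZCV=1010
8: · MOVCC
9: · ADDVS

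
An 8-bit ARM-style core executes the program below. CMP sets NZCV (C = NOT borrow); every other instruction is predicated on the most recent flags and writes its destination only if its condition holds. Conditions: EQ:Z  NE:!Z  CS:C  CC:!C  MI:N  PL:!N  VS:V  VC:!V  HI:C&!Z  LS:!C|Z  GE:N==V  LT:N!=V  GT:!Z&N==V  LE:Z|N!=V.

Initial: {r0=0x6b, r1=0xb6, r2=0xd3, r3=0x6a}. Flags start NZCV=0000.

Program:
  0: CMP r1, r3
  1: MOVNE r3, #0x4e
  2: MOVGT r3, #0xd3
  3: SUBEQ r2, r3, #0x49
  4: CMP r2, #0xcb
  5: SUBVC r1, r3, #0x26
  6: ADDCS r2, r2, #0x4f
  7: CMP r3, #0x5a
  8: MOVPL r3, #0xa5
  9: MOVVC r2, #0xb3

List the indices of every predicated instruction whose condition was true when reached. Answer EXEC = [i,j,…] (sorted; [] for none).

[0] flags=0011 → (cmp)
[1] flags=0011 NE?T → r3=0x4e
[2] flags=0011 GT?F → skip
[3] flags=0011 EQ?F → skip
[4] flags=0010 → (cmp)
[5] flags=0010 VC?T → r1=0x28
[6] flags=0010 CS?T → r2=0x22
[7] flags=1000 → (cmp)
[8] flags=1000 PL?F → skip
[9] flags=1000 VC?T → r2=0xb3

EXEC = [1,5,6,9]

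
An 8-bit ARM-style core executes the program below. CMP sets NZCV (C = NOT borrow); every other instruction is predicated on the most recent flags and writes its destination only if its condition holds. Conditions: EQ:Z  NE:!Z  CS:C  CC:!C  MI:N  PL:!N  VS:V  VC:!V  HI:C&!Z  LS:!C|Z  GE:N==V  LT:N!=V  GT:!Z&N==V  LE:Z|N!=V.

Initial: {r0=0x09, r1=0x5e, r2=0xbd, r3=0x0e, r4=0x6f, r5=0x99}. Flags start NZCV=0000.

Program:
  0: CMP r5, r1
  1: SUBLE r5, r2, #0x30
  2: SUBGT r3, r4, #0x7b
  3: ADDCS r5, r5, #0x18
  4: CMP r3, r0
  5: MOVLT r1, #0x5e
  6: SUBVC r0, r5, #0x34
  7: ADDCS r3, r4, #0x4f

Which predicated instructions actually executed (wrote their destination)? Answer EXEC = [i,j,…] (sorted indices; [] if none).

[0] flags=0011 → (cmp)
[1] flags=0011 LE?T → r5=0x8d
[2] flags=0011 GT?F → skip
[3] flags=0011 CS?T → r5=0xa5
[4] flags=0010 → (cmp)
[5] flags=0010 LT?F → skip
[6] flags=0010 VC?T → r0=0x71
[7] flags=0010 CS?T → r3=0xbe

EXEC = [1,3,6,7]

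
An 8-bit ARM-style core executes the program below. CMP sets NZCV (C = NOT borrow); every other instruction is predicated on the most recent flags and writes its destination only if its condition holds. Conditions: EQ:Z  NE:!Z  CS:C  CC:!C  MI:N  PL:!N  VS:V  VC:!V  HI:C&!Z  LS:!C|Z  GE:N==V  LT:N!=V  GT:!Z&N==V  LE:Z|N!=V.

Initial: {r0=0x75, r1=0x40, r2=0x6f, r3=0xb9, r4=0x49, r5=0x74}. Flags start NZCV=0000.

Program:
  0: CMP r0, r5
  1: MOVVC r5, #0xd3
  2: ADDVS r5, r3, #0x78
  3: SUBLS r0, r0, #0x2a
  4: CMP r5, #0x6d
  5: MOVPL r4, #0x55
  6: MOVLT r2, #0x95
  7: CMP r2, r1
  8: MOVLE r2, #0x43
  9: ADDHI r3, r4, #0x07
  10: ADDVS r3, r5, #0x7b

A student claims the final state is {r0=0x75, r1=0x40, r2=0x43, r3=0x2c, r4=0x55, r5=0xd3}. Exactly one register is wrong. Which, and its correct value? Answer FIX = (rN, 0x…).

0: ✓ CMP  NZCV=0010
1: ✓ MOVVC  r5←0xd3
2: · ADDVS
3: · SUBLS
4: ✓ CMP  NZCV=0011
5: ✓ MOVPL  r4←0x55
6: ✓ MOVLT  r2←0x95
7: ✓ CMP  NZCV=0011
8: ✓ MOVLE  r2←0x43
9: ✓ ADDHI  r3←0x5c
10: ✓ ADDVS  r3←0x4e

FIX = (r3, 0x4e)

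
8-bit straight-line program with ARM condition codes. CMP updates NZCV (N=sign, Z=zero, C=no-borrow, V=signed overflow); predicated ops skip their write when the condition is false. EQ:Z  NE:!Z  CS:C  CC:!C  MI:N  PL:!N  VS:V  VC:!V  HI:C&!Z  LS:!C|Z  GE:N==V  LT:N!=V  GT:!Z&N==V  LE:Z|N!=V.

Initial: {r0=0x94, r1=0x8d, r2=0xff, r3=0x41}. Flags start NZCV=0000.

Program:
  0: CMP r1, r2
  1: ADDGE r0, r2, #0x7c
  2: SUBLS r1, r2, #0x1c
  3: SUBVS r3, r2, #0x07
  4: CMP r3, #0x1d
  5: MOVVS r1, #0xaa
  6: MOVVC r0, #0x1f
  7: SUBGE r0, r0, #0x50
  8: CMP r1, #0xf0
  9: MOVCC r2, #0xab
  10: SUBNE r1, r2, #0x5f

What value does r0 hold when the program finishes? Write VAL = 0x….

VAL = 0xcf

0: ✓ CMP  NZCV=1000
1: · ADDGE
2: ✓ SUBLS  r1←0xe3
3: · SUBVS
4: ✓ CMP  NZCV=0010
5: · MOVVS
6: ✓ MOVVC  r0←0x1f
7: ✓ SUBGE  r0←0xcf
8: ✓ CMP  NZCV=1000
9: ✓ MOVCC  r2←0xab
10: ✓ SUBNE  r1←0x4c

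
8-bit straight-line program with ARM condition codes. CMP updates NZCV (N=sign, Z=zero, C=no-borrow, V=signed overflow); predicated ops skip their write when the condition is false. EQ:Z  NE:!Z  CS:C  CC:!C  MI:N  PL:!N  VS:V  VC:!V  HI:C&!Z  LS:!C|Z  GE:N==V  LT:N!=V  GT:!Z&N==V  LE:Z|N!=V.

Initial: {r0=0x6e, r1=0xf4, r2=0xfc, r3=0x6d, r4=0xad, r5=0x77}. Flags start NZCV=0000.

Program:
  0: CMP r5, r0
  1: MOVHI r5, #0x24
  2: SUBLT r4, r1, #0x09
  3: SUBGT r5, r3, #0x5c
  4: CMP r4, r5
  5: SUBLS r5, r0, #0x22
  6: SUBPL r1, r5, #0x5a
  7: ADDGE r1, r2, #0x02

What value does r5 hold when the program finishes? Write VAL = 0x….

VAL = 0x11

[0] flags=0010 → (cmp)
[1] flags=0010 HI?T → r5=0x24
[2] flags=0010 LT?F → skip
[3] flags=0010 GT?T → r5=0x11
[4] flags=1010 → (cmp)
[5] flags=1010 LS?F → skip
[6] flags=1010 PL?F → skip
[7] flags=1010 GE?F → skip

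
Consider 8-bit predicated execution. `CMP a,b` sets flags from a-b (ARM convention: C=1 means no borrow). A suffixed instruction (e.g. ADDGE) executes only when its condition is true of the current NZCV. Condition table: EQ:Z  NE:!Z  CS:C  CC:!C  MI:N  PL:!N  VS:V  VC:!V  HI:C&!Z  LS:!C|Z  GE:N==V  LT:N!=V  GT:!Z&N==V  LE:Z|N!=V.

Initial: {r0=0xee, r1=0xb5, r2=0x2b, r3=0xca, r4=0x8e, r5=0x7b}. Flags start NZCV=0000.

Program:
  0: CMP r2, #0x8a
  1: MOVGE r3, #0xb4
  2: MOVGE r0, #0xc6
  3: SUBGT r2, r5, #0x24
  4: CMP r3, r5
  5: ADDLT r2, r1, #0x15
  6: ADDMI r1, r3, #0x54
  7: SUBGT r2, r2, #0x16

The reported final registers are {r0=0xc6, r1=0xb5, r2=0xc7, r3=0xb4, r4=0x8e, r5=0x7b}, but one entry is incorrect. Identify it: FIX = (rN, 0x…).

[0] flags=1001 → (cmp)
[1] flags=1001 GE?T → r3=0xb4
[2] flags=1001 GE?T → r0=0xc6
[3] flags=1001 GT?T → r2=0x57
[4] flags=0011 → (cmp)
[5] flags=0011 LT?T → r2=0xca
[6] flags=0011 MI?F → skip
[7] flags=0011 GT?F → skip

FIX = (r2, 0xca)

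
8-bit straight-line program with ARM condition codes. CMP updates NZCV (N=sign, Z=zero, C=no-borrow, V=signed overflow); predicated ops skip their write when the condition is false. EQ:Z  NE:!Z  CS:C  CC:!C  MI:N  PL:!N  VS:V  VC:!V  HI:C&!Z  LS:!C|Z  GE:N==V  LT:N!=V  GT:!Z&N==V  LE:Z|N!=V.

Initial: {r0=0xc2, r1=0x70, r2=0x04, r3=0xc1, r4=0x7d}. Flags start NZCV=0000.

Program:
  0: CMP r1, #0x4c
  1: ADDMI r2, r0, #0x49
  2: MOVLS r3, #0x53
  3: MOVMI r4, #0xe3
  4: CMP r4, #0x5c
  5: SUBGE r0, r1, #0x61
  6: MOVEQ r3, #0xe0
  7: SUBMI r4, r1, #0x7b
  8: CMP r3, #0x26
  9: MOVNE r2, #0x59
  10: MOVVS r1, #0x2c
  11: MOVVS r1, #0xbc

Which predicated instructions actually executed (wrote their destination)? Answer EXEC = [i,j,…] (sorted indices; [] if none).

0: ✓ CMP  NZCV=0010
1: · ADDMI
2: · MOVLS
3: · MOVMI
4: ✓ CMP  NZCV=0010
5: ✓ SUBGE  r0←0x0f
6: · MOVEQ
7: · SUBMI
8: ✓ CMP  NZCV=1010
9: ✓ MOVNE  r2←0x59
10: · MOVVS
11: · MOVVS

EXEC = [5,9]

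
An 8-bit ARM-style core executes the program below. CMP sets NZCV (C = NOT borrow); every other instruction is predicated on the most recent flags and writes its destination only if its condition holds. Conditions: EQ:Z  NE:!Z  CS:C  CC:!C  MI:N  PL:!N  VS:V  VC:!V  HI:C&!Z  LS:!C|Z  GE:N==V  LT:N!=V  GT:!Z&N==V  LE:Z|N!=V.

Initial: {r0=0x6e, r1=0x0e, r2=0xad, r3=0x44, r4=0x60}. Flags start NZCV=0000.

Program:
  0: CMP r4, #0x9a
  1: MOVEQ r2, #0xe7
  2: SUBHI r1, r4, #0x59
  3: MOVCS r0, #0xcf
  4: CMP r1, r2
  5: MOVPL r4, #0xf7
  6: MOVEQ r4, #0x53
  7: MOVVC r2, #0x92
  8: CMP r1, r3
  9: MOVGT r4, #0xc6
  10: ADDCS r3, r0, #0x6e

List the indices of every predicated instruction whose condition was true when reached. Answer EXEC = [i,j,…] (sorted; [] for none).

EXEC = [5,7]

0: ✓ CMP  NZCV=1001
1: · MOVEQ
2: · SUBHI
3: · MOVCS
4: ✓ CMP  NZCV=0000
5: ✓ MOVPL  r4←0xf7
6: · MOVEQ
7: ✓ MOVVC  r2←0x92
8: ✓ CMP  NZCV=1000
9: · MOVGT
10: · ADDCS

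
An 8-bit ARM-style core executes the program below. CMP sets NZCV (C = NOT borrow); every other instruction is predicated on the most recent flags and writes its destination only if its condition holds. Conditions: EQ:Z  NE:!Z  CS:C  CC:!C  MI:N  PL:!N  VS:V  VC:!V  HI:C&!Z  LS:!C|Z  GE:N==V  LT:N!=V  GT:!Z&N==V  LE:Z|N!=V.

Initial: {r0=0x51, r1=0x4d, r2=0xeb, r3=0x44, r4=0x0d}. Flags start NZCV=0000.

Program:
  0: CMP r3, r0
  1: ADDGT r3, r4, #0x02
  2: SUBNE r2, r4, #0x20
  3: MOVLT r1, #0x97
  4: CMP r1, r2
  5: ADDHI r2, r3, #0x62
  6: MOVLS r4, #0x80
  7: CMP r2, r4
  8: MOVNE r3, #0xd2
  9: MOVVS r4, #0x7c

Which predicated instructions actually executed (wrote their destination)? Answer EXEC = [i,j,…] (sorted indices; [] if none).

[0] flags=1000 → (cmp)
[1] flags=1000 GT?F → skip
[2] flags=1000 NE?T → r2=0xed
[3] flags=1000 LT?T → r1=0x97
[4] flags=1000 → (cmp)
[5] flags=1000 HI?F → skip
[6] flags=1000 LS?T → r4=0x80
[7] flags=0010 → (cmp)
[8] flags=0010 NE?T → r3=0xd2
[9] flags=0010 VS?F → skip

EXEC = [2,3,6,8]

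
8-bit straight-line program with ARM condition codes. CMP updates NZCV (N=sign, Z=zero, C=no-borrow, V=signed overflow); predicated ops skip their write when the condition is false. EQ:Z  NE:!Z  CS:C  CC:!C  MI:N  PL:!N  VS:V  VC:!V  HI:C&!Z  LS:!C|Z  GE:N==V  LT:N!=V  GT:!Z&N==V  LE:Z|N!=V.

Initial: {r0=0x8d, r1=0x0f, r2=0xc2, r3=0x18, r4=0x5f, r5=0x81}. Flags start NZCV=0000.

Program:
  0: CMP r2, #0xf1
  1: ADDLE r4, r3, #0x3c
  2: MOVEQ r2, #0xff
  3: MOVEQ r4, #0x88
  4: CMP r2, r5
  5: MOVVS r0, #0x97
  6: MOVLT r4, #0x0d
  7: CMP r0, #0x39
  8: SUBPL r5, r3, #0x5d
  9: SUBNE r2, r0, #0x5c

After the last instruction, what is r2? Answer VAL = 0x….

0: ✓ CMP  NZCV=1000
1: ✓ ADDLE  r4←0x54
2: · MOVEQ
3: · MOVEQ
4: ✓ CMP  NZCV=0010
5: · MOVVS
6: · MOVLT
7: ✓ CMP  NZCV=0011
8: ✓ SUBPL  r5←0xbb
9: ✓ SUBNE  r2←0x31

VAL = 0x31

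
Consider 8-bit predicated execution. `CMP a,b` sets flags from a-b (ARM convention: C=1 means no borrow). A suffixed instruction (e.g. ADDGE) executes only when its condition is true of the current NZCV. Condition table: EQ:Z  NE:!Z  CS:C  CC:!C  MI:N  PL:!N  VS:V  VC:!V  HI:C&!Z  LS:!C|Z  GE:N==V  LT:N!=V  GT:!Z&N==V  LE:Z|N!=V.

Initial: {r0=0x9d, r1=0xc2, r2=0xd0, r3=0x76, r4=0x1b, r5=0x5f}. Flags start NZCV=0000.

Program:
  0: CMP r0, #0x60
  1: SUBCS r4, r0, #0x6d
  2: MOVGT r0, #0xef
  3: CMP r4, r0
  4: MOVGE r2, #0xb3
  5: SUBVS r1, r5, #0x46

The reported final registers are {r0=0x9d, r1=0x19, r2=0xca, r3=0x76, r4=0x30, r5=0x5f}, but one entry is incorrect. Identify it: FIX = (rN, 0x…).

FIX = (r2, 0xb3)

0: ✓ CMP  NZCV=0011
1: ✓ SUBCS  r4←0x30
2: · MOVGT
3: ✓ CMP  NZCV=1001
4: ✓ MOVGE  r2←0xb3
5: ✓ SUBVS  r1←0x19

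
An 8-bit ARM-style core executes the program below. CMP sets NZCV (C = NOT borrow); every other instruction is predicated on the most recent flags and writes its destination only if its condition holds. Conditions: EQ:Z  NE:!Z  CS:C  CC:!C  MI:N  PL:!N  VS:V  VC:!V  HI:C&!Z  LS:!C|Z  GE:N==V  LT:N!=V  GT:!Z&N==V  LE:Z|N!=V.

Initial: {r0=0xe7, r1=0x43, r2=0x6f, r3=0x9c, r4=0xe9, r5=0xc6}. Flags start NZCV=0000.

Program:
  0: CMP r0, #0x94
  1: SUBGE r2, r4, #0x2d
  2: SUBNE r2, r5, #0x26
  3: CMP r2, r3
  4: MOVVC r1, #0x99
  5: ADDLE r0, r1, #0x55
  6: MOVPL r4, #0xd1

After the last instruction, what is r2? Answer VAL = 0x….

VAL = 0xa0

[0] flags=0010 → (cmp)
[1] flags=0010 GE?T → r2=0xbc
[2] flags=0010 NE?T → r2=0xa0
[3] flags=0010 → (cmp)
[4] flags=0010 VC?T → r1=0x99
[5] flags=0010 LE?F → skip
[6] flags=0010 PL?T → r4=0xd1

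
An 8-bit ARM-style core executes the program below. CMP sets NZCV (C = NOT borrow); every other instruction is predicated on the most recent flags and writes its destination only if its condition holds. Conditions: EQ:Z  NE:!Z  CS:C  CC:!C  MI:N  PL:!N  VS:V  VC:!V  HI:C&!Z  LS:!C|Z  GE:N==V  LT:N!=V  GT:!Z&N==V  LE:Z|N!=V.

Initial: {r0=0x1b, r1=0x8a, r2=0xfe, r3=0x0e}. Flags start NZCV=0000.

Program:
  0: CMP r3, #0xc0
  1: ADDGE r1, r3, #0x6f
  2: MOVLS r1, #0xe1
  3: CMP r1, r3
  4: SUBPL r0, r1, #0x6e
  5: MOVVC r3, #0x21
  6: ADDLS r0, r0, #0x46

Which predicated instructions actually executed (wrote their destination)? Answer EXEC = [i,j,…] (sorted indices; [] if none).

[0] flags=0000 → (cmp)
[1] flags=0000 GE?T → r1=0x7d
[2] flags=0000 LS?T → r1=0xe1
[3] flags=1010 → (cmp)
[4] flags=1010 PL?F → skip
[5] flags=1010 VC?T → r3=0x21
[6] flags=1010 LS?F → skip

EXEC = [1,2,5]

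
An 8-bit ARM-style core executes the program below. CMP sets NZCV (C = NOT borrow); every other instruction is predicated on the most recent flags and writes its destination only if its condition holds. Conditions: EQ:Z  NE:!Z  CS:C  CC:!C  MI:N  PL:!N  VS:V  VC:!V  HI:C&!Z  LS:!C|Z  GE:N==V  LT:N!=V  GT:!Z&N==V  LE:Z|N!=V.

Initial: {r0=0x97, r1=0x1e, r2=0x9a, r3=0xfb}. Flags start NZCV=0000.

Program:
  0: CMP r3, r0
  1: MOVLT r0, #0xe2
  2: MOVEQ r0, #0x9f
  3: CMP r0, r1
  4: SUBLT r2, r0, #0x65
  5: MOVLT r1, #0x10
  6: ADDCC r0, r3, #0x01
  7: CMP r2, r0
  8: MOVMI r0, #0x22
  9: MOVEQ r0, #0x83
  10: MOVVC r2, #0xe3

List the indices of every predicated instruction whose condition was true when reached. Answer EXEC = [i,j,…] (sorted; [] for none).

EXEC = [4,5,8]

[0] flags=0010 → (cmp)
[1] flags=0010 LT?F → skip
[2] flags=0010 EQ?F → skip
[3] flags=0011 → (cmp)
[4] flags=0011 LT?T → r2=0x32
[5] flags=0011 LT?T → r1=0x10
[6] flags=0011 CC?F → skip
[7] flags=1001 → (cmp)
[8] flags=1001 MI?T → r0=0x22
[9] flags=1001 EQ?F → skip
[10] flags=1001 VC?F → skip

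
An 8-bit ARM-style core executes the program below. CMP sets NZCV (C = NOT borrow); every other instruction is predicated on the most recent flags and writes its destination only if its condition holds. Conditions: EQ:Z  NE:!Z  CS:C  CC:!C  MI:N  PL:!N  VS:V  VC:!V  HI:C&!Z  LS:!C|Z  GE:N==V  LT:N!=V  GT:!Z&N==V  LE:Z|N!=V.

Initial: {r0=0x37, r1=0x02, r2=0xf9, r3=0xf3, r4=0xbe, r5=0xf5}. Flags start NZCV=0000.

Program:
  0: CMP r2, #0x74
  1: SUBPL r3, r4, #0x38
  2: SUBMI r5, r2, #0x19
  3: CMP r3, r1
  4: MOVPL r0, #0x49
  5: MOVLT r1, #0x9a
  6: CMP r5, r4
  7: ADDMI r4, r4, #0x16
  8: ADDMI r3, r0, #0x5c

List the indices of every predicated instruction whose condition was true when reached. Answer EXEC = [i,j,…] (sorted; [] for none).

0: ✓ CMP  NZCV=1010
1: · SUBPL
2: ✓ SUBMI  r5←0xe0
3: ✓ CMP  NZCV=1010
4: · MOVPL
5: ✓ MOVLT  r1←0x9a
6: ✓ CMP  NZCV=0010
7: · ADDMI
8: · ADDMI

EXEC = [2,5]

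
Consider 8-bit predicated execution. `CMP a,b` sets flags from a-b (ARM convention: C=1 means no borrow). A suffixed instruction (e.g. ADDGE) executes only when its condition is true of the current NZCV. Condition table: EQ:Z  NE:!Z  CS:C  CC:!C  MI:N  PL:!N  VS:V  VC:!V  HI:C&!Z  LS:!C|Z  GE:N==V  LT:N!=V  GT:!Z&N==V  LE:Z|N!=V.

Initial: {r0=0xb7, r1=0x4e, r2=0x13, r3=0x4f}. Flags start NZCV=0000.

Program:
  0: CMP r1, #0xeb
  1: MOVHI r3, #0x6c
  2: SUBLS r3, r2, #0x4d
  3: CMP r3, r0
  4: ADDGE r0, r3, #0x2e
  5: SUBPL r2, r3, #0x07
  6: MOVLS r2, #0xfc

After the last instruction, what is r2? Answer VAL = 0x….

0: ✓ CMP  NZCV=0000
1: · MOVHI
2: ✓ SUBLS  r3←0xc6
3: ✓ CMP  NZCV=0010
4: ✓ ADDGE  r0←0xf4
5: ✓ SUBPL  r2←0xbf
6: · MOVLS

VAL = 0xbf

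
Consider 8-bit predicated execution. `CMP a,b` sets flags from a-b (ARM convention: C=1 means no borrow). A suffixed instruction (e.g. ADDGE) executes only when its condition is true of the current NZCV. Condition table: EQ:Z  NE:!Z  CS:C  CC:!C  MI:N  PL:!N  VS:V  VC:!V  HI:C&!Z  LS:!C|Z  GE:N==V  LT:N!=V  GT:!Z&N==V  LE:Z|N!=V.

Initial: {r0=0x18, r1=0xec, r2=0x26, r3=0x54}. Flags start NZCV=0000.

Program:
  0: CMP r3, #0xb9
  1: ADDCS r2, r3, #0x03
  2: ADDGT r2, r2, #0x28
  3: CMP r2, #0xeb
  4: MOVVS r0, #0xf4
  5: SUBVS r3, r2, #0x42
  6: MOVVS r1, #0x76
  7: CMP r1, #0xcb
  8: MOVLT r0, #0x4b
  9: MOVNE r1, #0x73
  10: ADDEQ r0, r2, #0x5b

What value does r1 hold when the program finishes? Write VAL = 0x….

VAL = 0x73

[0] flags=1001 → (cmp)
[1] flags=1001 CS?F → skip
[2] flags=1001 GT?T → r2=0x4e
[3] flags=0000 → (cmp)
[4] flags=0000 VS?F → skip
[5] flags=0000 VS?F → skip
[6] flags=0000 VS?F → skip
[7] flags=0010 → (cmp)
[8] flags=0010 LT?F → skip
[9] flags=0010 NE?T → r1=0x73
[10] flags=0010 EQ?F → skip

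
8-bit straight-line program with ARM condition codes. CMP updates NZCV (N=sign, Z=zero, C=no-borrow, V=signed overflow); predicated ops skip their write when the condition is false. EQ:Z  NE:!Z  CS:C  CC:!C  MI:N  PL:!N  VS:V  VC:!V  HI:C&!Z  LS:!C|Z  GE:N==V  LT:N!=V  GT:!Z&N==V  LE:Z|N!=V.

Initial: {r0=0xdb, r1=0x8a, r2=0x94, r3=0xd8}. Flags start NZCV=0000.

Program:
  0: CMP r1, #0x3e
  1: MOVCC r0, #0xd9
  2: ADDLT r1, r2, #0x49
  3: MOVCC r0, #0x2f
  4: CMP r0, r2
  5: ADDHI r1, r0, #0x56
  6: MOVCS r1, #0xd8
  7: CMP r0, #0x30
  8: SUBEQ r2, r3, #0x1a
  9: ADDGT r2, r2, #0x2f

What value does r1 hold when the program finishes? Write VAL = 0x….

VAL = 0xd8

[0] flags=0011 → (cmp)
[1] flags=0011 CC?F → skip
[2] flags=0011 LT?T → r1=0xdd
[3] flags=0011 CC?F → skip
[4] flags=0010 → (cmp)
[5] flags=0010 HI?T → r1=0x31
[6] flags=0010 CS?T → r1=0xd8
[7] flags=1010 → (cmp)
[8] flags=1010 EQ?F → skip
[9] flags=1010 GT?F → skip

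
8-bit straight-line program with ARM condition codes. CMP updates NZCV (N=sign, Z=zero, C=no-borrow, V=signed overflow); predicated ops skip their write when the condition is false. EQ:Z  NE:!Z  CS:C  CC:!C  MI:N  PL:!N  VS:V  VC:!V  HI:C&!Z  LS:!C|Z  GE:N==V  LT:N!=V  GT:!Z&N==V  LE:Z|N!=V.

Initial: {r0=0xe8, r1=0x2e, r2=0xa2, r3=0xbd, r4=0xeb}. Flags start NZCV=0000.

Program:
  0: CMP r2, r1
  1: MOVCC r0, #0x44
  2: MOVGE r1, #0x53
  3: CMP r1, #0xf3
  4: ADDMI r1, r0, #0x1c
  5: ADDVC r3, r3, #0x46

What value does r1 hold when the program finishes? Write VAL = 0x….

0: ✓ CMP  NZCV=0011
1: · MOVCC
2: · MOVGE
3: ✓ CMP  NZCV=0000
4: · ADDMI
5: ✓ ADDVC  r3←0x03

VAL = 0x2e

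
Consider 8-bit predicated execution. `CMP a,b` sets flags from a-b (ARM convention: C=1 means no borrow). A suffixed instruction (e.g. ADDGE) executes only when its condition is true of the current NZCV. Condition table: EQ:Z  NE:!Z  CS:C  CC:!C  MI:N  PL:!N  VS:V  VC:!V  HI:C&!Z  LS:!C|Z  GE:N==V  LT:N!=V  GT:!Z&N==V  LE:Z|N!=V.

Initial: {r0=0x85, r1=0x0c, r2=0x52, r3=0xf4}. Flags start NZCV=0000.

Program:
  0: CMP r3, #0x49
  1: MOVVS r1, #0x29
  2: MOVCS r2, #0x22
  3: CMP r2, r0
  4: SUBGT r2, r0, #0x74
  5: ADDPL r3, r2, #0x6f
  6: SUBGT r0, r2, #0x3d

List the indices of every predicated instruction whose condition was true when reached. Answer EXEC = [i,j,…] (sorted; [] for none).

[0] flags=1010 → (cmp)
[1] flags=1010 VS?F → skip
[2] flags=1010 CS?T → r2=0x22
[3] flags=1001 → (cmp)
[4] flags=1001 GT?T → r2=0x11
[5] flags=1001 PL?F → skip
[6] flags=1001 GT?T → r0=0xd4

EXEC = [2,4,6]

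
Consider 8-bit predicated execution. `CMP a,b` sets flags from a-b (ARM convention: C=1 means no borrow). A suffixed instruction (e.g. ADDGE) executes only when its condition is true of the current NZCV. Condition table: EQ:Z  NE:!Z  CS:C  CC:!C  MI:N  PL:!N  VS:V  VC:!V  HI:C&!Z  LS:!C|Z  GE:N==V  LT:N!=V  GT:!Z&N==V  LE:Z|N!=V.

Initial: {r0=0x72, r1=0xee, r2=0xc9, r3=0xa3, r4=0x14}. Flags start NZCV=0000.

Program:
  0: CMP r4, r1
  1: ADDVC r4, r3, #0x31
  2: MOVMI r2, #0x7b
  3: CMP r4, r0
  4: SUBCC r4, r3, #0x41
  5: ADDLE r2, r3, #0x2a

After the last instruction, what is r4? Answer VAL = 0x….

0: ✓ CMP  NZCV=0000
1: ✓ ADDVC  r4←0xd4
2: · MOVMI
3: ✓ CMP  NZCV=0011
4: · SUBCC
5: ✓ ADDLE  r2←0xcd

VAL = 0xd4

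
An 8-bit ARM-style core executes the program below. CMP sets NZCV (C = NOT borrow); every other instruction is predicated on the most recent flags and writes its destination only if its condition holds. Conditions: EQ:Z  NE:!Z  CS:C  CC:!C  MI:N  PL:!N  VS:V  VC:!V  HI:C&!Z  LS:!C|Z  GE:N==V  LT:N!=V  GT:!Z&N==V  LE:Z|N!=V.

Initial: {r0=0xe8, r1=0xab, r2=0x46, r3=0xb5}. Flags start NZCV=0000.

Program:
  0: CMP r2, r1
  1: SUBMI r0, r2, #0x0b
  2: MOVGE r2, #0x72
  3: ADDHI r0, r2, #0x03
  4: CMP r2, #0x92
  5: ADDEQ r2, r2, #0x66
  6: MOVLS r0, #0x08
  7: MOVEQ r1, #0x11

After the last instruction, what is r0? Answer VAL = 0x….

VAL = 0x08

[0] flags=1001 → (cmp)
[1] flags=1001 MI?T → r0=0x3b
[2] flags=1001 GE?T → r2=0x72
[3] flags=1001 HI?F → skip
[4] flags=1001 → (cmp)
[5] flags=1001 EQ?F → skip
[6] flags=1001 LS?T → r0=0x08
[7] flags=1001 EQ?F → skip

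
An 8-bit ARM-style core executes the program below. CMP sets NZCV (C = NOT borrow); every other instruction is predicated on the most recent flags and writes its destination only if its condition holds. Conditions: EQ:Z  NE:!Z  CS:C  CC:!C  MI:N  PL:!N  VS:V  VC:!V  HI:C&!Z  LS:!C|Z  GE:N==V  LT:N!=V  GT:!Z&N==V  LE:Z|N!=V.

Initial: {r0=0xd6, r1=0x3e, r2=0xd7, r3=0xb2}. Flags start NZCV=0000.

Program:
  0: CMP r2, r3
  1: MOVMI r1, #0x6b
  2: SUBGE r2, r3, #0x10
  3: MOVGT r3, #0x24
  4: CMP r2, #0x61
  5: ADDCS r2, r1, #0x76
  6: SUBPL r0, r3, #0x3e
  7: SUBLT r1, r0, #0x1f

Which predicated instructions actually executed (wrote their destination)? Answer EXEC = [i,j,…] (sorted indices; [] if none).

0: ✓ CMP  NZCV=0010
1: · MOVMI
2: ✓ SUBGE  r2←0xa2
3: ✓ MOVGT  r3←0x24
4: ✓ CMP  NZCV=0011
5: ✓ ADDCS  r2←0xb4
6: ✓ SUBPL  r0←0xe6
7: ✓ SUBLT  r1←0xc7

EXEC = [2,3,5,6,7]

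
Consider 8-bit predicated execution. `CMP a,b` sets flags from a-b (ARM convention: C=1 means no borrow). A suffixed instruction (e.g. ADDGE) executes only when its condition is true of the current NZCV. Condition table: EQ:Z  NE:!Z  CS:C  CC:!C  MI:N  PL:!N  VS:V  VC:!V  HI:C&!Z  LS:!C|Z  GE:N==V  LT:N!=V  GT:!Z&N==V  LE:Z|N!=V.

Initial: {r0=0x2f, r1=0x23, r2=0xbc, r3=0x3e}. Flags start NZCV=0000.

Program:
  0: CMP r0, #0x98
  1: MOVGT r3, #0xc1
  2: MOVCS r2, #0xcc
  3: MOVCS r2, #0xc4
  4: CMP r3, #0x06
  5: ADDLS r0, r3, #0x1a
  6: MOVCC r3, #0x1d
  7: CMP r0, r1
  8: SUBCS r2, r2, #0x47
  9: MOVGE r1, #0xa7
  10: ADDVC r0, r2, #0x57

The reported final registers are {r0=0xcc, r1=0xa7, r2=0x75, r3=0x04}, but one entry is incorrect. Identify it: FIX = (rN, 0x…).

[0] flags=1001 → (cmp)
[1] flags=1001 GT?T → r3=0xc1
[2] flags=1001 CS?F → skip
[3] flags=1001 CS?F → skip
[4] flags=1010 → (cmp)
[5] flags=1010 LS?F → skip
[6] flags=1010 CC?F → skip
[7] flags=0010 → (cmp)
[8] flags=0010 CS?T → r2=0x75
[9] flags=0010 GE?T → r1=0xa7
[10] flags=0010 VC?T → r0=0xcc

FIX = (r3, 0xc1)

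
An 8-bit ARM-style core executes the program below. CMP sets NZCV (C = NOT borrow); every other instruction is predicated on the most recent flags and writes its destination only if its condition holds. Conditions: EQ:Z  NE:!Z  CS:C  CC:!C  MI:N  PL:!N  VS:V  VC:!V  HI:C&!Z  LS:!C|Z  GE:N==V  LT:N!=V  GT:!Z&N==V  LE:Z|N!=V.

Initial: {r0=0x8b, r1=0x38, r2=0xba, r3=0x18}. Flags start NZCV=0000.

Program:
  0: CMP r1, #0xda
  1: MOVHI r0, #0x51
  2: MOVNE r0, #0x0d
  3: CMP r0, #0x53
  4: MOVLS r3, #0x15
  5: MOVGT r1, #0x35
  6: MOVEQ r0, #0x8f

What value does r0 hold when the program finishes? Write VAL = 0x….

VAL = 0x0d

0: ✓ CMP  NZCV=0000
1: · MOVHI
2: ✓ MOVNE  r0←0x0d
3: ✓ CMP  NZCV=1000
4: ✓ MOVLS  r3←0x15
5: · MOVGT
6: · MOVEQ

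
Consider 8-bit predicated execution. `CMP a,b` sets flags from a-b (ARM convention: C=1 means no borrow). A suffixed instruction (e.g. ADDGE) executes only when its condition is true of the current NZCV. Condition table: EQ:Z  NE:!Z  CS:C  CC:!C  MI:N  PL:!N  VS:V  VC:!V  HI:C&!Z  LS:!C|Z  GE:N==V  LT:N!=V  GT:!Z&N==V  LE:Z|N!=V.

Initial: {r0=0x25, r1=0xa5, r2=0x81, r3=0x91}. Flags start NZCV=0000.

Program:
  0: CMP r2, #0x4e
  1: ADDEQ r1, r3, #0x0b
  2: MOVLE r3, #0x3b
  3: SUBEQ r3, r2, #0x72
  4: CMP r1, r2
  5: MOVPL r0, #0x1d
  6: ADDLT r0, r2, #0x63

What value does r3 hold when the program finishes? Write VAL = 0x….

0: ✓ CMP  NZCV=0011
1: · ADDEQ
2: ✓ MOVLE  r3←0x3b
3: · SUBEQ
4: ✓ CMP  NZCV=0010
5: ✓ MOVPL  r0←0x1d
6: · ADDLT

VAL = 0x3b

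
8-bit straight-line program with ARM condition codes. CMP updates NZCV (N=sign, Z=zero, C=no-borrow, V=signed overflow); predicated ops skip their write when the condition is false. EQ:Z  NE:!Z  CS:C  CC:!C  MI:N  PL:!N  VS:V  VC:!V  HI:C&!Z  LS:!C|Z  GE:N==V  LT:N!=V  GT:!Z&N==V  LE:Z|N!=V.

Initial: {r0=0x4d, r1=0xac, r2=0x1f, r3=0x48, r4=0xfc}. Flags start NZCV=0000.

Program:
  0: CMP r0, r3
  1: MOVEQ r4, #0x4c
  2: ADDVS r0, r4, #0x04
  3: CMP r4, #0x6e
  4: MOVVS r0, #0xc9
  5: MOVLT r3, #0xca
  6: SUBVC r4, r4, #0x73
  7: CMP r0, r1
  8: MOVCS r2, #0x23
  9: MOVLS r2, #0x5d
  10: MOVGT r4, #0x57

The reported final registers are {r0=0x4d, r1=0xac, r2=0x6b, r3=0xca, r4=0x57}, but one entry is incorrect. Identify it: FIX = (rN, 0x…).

0: ✓ CMP  NZCV=0010
1: · MOVEQ
2: · ADDVS
3: ✓ CMP  NZCV=1010
4: · MOVVS
5: ✓ MOVLT  r3←0xca
6: ✓ SUBVC  r4←0x89
7: ✓ CMP  NZCV=1001
8: · MOVCS
9: ✓ MOVLS  r2←0x5d
10: ✓ MOVGT  r4←0x57

FIX = (r2, 0x5d)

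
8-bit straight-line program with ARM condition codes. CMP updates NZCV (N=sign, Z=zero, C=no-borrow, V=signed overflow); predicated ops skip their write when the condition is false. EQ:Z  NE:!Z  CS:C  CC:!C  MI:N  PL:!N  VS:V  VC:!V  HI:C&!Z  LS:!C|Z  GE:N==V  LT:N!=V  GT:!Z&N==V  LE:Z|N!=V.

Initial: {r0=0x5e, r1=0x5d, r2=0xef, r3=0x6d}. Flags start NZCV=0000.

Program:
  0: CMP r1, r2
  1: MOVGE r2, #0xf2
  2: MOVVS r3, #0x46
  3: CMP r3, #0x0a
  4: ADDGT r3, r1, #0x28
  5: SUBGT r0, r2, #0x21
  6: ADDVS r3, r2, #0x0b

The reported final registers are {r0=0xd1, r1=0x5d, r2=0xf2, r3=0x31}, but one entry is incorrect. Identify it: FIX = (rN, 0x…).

[0] flags=0000 → (cmp)
[1] flags=0000 GE?T → r2=0xf2
[2] flags=0000 VS?F → skip
[3] flags=0010 → (cmp)
[4] flags=0010 GT?T → r3=0x85
[5] flags=0010 GT?T → r0=0xd1
[6] flags=0010 VS?F → skip

FIX = (r3, 0x85)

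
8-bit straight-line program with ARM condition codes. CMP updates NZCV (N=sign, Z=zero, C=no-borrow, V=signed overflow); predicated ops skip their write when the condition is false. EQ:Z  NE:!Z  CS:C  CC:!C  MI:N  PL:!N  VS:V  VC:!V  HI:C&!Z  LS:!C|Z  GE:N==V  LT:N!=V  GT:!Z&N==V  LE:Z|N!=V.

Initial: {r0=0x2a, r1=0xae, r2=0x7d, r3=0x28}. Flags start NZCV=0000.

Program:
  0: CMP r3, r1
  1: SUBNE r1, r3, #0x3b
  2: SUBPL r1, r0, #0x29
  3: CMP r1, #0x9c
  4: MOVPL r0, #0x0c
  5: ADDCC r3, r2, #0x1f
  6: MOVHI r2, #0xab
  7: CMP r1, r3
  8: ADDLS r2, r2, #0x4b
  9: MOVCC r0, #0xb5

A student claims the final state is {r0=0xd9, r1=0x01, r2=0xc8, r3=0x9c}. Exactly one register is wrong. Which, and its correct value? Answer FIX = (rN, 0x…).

FIX = (r0, 0xb5)

0: ✓ CMP  NZCV=0000
1: ✓ SUBNE  r1←0xed
2: ✓ SUBPL  r1←0x01
3: ✓ CMP  NZCV=0000
4: ✓ MOVPL  r0←0x0c
5: ✓ ADDCC  r3←0x9c
6: · MOVHI
7: ✓ CMP  NZCV=0000
8: ✓ ADDLS  r2←0xc8
9: ✓ MOVCC  r0←0xb5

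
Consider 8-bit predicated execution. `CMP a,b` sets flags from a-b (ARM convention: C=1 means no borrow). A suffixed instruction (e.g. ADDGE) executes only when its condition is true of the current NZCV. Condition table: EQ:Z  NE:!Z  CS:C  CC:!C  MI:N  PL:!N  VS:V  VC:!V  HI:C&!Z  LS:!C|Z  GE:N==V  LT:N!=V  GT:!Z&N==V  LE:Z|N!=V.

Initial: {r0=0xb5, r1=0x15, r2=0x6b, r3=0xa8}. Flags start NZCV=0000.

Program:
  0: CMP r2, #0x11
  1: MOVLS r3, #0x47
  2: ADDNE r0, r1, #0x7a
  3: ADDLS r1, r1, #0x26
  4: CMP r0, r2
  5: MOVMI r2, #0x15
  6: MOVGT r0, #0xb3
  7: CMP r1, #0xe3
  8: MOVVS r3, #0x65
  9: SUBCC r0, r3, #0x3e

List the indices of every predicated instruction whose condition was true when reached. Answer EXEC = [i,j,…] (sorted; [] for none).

[0] flags=0010 → (cmp)
[1] flags=0010 LS?F → skip
[2] flags=0010 NE?T → r0=0x8f
[3] flags=0010 LS?F → skip
[4] flags=0011 → (cmp)
[5] flags=0011 MI?F → skip
[6] flags=0011 GT?F → skip
[7] flags=0000 → (cmp)
[8] flags=0000 VS?F → skip
[9] flags=0000 CC?T → r0=0x6a

EXEC = [2,9]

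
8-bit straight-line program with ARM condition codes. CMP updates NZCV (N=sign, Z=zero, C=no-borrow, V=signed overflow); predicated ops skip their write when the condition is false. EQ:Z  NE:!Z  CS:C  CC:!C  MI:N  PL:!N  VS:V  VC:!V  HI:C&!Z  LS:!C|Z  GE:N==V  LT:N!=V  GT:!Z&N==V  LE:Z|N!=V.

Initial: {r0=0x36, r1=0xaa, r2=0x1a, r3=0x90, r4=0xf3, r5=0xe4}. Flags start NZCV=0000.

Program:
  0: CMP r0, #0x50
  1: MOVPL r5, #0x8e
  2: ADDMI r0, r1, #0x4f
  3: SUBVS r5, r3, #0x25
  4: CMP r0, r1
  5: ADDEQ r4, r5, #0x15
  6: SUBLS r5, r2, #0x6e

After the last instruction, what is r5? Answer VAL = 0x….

VAL = 0xe4

0: ✓ CMP  NZCV=1000
1: · MOVPL
2: ✓ ADDMI  r0←0xf9
3: · SUBVS
4: ✓ CMP  NZCV=0010
5: · ADDEQ
6: · SUBLS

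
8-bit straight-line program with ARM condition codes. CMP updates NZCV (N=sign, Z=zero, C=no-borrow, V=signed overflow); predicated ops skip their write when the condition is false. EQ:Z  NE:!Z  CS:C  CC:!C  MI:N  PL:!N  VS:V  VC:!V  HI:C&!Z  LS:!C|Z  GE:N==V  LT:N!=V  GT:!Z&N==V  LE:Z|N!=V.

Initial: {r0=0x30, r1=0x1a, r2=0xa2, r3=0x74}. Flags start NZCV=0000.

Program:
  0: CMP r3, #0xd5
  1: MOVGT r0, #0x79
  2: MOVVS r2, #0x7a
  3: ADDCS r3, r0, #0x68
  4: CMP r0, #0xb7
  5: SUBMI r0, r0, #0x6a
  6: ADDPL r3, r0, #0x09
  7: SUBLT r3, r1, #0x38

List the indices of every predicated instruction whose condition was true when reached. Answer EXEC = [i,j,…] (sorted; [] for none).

EXEC = [1,2,5]

0: ✓ CMP  NZCV=1001
1: ✓ MOVGT  r0←0x79
2: ✓ MOVVS  r2←0x7a
3: · ADDCS
4: ✓ CMP  NZCV=1001
5: ✓ SUBMI  r0←0x0f
6: · ADDPL
7: · SUBLT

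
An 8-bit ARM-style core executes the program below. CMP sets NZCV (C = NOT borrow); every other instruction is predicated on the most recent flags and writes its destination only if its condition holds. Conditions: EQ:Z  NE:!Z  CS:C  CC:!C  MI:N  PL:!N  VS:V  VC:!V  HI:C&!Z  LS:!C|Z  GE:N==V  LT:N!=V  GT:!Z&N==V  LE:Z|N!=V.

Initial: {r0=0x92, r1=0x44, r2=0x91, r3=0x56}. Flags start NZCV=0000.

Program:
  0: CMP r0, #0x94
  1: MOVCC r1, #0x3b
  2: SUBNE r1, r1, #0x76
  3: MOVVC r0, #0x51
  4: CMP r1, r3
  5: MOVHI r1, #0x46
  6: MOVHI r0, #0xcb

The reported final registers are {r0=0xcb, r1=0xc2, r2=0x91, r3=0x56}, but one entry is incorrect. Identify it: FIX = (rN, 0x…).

FIX = (r1, 0x46)

[0] flags=1000 → (cmp)
[1] flags=1000 CC?T → r1=0x3b
[2] flags=1000 NE?T → r1=0xc5
[3] flags=1000 VC?T → r0=0x51
[4] flags=0011 → (cmp)
[5] flags=0011 HI?T → r1=0x46
[6] flags=0011 HI?T → r0=0xcb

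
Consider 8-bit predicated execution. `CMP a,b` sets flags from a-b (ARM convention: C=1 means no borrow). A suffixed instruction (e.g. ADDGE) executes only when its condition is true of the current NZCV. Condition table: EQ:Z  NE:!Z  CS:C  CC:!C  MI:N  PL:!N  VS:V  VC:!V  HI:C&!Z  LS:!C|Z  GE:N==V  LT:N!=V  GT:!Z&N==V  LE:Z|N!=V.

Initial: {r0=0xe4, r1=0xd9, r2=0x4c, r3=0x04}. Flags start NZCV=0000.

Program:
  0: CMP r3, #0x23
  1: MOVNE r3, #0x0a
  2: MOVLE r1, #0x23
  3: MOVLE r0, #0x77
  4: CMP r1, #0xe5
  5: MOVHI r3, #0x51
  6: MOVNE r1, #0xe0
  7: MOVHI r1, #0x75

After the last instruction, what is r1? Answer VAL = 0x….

0: ✓ CMP  NZCV=1000
1: ✓ MOVNE  r3←0x0a
2: ✓ MOVLE  r1←0x23
3: ✓ MOVLE  r0←0x77
4: ✓ CMP  NZCV=0000
5: · MOVHI
6: ✓ MOVNE  r1←0xe0
7: · MOVHI

VAL = 0xe0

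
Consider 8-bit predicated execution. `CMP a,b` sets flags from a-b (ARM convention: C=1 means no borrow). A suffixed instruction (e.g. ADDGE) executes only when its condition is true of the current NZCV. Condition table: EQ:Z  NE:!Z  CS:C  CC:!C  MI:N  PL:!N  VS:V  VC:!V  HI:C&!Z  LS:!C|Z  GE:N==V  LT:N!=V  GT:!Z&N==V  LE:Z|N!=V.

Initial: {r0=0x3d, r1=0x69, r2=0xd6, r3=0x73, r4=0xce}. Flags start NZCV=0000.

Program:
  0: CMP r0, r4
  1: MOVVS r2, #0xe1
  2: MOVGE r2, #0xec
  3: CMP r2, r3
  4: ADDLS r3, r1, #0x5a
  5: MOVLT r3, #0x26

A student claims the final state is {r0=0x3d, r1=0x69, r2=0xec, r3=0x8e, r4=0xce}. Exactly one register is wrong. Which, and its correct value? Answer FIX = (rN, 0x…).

FIX = (r3, 0x26)

[0] flags=0000 → (cmp)
[1] flags=0000 VS?F → skip
[2] flags=0000 GE?T → r2=0xec
[3] flags=0011 → (cmp)
[4] flags=0011 LS?F → skip
[5] flags=0011 LT?T → r3=0x26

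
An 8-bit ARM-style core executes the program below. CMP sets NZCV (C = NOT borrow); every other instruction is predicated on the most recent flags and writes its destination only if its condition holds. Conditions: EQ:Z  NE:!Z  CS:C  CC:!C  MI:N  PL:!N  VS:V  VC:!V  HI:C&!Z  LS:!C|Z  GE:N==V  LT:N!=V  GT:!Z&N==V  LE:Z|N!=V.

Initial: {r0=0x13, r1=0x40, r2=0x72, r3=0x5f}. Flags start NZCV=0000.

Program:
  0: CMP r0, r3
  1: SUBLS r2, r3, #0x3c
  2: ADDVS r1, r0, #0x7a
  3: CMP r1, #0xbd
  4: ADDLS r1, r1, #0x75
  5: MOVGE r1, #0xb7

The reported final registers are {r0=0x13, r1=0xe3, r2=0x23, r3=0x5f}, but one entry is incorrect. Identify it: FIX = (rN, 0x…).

0: ✓ CMP  NZCV=1000
1: ✓ SUBLS  r2←0x23
2: · ADDVS
3: ✓ CMP  NZCV=1001
4: ✓ ADDLS  r1←0xb5
5: ✓ MOVGE  r1←0xb7

FIX = (r1, 0xb7)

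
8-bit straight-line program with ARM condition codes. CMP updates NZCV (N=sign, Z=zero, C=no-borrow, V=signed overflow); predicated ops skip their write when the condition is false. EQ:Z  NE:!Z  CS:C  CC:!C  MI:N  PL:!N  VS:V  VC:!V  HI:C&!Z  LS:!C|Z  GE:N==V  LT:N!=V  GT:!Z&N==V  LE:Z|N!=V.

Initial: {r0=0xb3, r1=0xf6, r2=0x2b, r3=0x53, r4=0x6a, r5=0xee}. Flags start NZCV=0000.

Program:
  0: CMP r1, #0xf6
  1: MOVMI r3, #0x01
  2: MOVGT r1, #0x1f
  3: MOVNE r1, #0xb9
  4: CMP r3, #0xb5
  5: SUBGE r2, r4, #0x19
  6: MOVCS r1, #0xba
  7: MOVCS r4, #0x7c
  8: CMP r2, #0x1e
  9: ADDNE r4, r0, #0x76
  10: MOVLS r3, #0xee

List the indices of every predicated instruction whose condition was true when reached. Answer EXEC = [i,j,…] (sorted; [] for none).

EXEC = [5,9]

0: ✓ CMP  NZCV=0110
1: · MOVMI
2: · MOVGT
3: · MOVNE
4: ✓ CMP  NZCV=1001
5: ✓ SUBGE  r2←0x51
6: · MOVCS
7: · MOVCS
8: ✓ CMP  NZCV=0010
9: ✓ ADDNE  r4←0x29
10: · MOVLS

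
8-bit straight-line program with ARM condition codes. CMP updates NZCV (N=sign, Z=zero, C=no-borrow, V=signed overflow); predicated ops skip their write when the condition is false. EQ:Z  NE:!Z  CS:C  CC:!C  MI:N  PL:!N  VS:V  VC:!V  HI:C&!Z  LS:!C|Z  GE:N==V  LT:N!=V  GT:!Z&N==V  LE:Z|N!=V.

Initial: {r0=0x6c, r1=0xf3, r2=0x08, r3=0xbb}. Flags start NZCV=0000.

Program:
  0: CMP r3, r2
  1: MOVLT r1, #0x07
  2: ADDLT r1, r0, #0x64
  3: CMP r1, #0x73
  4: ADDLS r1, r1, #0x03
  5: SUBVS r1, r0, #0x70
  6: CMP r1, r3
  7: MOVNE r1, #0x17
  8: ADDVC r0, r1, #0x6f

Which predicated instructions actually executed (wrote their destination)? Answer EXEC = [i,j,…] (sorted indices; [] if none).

[0] flags=1010 → (cmp)
[1] flags=1010 LT?T → r1=0x07
[2] flags=1010 LT?T → r1=0xd0
[3] flags=0011 → (cmp)
[4] flags=0011 LS?F → skip
[5] flags=0011 VS?T → r1=0xfc
[6] flags=0010 → (cmp)
[7] flags=0010 NE?T → r1=0x17
[8] flags=0010 VC?T → r0=0x86

EXEC = [1,2,5,7,8]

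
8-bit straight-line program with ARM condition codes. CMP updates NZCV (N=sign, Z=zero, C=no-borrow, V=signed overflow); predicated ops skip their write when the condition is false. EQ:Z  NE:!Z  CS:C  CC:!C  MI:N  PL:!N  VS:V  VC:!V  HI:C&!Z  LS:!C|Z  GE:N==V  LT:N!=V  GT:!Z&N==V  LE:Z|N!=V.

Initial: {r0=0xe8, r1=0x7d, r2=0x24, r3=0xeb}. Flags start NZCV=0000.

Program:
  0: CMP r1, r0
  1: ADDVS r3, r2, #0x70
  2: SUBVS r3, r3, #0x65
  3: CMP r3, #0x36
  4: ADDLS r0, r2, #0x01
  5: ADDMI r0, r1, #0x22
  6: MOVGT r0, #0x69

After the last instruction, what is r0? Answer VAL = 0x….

VAL = 0x9f

[0] flags=1001 → (cmp)
[1] flags=1001 VS?T → r3=0x94
[2] flags=1001 VS?T → r3=0x2f
[3] flags=1000 → (cmp)
[4] flags=1000 LS?T → r0=0x25
[5] flags=1000 MI?T → r0=0x9f
[6] flags=1000 GT?F → skip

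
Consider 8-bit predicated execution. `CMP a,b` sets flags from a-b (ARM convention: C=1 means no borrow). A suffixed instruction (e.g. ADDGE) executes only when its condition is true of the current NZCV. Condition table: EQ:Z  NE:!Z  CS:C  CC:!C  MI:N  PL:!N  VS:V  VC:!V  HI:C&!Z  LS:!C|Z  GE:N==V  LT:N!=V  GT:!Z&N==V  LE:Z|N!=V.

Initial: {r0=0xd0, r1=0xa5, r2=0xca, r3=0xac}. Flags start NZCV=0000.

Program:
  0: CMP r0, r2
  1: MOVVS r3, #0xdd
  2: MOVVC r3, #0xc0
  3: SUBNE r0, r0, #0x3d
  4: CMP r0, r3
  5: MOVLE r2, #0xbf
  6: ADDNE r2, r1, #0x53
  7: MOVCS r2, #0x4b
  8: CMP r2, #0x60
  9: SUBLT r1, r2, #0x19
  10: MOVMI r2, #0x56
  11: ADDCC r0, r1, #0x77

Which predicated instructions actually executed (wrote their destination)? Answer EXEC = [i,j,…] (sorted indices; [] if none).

[0] flags=0010 → (cmp)
[1] flags=0010 VS?F → skip
[2] flags=0010 VC?T → r3=0xc0
[3] flags=0010 NE?T → r0=0x93
[4] flags=1000 → (cmp)
[5] flags=1000 LE?T → r2=0xbf
[6] flags=1000 NE?T → r2=0xf8
[7] flags=1000 CS?F → skip
[8] flags=1010 → (cmp)
[9] flags=1010 LT?T → r1=0xdf
[10] flags=1010 MI?T → r2=0x56
[11] flags=1010 CC?F → skip

EXEC = [2,3,5,6,9,10]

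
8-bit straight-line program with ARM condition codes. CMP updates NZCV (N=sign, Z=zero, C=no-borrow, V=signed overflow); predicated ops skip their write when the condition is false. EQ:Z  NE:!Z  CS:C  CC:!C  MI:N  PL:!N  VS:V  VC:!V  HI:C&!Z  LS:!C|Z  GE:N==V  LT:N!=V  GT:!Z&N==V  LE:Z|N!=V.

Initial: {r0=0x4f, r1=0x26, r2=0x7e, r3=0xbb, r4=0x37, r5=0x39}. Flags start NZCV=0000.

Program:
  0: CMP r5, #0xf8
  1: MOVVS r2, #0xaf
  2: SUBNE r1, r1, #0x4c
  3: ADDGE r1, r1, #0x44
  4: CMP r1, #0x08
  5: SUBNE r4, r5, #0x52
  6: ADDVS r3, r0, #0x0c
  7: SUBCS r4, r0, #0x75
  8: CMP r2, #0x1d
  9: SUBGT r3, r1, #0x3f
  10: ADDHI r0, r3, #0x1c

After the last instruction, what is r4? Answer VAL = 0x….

VAL = 0xda

[0] flags=0000 → (cmp)
[1] flags=0000 VS?F → skip
[2] flags=0000 NE?T → r1=0xda
[3] flags=0000 GE?T → r1=0x1e
[4] flags=0010 → (cmp)
[5] flags=0010 NE?T → r4=0xe7
[6] flags=0010 VS?F → skip
[7] flags=0010 CS?T → r4=0xda
[8] flags=0010 → (cmp)
[9] flags=0010 GT?T → r3=0xdf
[10] flags=0010 HI?T → r0=0xfb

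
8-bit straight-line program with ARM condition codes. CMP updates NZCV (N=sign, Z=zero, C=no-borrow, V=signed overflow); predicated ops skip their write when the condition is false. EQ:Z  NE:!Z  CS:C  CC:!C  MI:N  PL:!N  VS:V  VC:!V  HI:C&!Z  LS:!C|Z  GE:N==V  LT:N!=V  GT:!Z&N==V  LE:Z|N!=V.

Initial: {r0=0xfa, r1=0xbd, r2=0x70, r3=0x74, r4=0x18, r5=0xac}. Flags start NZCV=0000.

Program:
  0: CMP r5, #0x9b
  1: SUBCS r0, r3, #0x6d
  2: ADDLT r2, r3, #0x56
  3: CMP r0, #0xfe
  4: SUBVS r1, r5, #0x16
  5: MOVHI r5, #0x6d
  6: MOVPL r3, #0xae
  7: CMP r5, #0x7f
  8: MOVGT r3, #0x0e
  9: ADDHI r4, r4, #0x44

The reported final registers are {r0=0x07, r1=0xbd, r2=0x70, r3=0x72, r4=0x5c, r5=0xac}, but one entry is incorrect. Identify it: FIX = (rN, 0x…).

[0] flags=0010 → (cmp)
[1] flags=0010 CS?T → r0=0x07
[2] flags=0010 LT?F → skip
[3] flags=0000 → (cmp)
[4] flags=0000 VS?F → skip
[5] flags=0000 HI?F → skip
[6] flags=0000 PL?T → r3=0xae
[7] flags=0011 → (cmp)
[8] flags=0011 GT?F → skip
[9] flags=0011 HI?T → r4=0x5c

FIX = (r3, 0xae)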